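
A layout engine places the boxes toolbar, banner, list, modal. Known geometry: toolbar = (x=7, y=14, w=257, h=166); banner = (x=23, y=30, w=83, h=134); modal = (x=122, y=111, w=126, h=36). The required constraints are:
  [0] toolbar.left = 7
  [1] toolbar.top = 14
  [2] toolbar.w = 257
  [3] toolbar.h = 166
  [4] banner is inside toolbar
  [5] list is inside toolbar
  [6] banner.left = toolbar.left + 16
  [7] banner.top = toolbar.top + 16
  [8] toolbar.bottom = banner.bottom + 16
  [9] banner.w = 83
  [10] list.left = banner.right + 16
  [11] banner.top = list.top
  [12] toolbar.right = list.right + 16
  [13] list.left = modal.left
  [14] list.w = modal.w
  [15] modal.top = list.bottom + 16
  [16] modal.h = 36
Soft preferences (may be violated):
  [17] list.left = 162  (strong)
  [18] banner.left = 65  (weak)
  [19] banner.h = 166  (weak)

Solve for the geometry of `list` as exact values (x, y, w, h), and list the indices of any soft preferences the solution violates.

1. list.x = 122  [list.left = banner.right + 16]
2. list.y = 30  [banner.top = list.top]
3. list.w = 126  [toolbar.right = list.right + 16]
4. list.h = 65  [modal.top = list.bottom + 16]

list = (x=122, y=30, w=126, h=65)
violated soft preferences: 17, 18, 19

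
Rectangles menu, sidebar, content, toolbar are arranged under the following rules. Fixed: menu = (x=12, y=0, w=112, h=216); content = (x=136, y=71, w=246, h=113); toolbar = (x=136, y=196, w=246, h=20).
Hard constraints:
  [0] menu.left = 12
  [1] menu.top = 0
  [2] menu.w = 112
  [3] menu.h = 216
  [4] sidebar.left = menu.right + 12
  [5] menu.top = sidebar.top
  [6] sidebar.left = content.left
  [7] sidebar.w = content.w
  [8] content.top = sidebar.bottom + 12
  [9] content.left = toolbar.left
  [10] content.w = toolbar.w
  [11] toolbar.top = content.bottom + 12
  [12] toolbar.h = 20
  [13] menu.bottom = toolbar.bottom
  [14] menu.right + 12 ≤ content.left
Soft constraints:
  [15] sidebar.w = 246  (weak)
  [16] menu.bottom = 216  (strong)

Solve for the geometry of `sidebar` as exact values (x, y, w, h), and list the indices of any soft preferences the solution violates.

1. sidebar.x = 136  [sidebar.left = menu.right + 12]
2. sidebar.y = 0  [menu.top = sidebar.top]
3. sidebar.w = 246  [sidebar.w = content.w]
4. sidebar.h = 59  [content.top = sidebar.bottom + 12]

sidebar = (x=136, y=0, w=246, h=59)
violated soft preferences: none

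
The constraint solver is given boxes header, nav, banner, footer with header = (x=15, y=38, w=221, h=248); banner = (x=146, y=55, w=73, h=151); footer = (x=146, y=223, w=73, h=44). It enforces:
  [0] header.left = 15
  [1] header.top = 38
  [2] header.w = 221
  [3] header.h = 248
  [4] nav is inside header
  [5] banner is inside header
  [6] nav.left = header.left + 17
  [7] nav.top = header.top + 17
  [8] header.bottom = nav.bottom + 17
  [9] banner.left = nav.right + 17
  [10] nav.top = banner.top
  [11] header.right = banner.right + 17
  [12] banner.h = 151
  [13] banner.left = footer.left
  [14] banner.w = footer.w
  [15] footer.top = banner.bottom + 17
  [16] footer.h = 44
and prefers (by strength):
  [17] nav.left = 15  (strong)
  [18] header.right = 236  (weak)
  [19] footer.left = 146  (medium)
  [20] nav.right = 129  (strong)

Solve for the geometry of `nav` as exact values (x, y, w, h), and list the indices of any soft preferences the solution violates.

nav = (x=32, y=55, w=97, h=214)
violated soft preferences: 17

1. nav.x = 32  [nav.left = header.left + 17]
2. nav.y = 55  [nav.top = header.top + 17]
3. nav.h = 214  [header.bottom = nav.bottom + 17]
4. nav.w = 97  [banner.left = nav.right + 17]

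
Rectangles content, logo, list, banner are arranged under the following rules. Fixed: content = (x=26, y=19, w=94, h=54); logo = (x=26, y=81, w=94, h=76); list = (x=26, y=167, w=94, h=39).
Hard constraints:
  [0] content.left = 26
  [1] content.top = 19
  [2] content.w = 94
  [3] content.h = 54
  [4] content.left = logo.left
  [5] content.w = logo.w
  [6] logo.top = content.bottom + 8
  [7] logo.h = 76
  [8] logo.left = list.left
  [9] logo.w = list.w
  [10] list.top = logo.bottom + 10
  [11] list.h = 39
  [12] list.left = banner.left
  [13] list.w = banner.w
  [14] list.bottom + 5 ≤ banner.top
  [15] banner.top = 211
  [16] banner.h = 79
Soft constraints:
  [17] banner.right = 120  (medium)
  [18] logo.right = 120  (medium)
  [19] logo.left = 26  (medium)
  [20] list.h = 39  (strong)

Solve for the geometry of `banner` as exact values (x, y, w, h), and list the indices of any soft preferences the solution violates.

banner = (x=26, y=211, w=94, h=79)
violated soft preferences: none

1. banner.x = 26  [list.left = banner.left]
2. banner.w = 94  [list.w = banner.w]
3. banner.y = 211  [banner.top = 211]
4. banner.h = 79  [banner.h = 79]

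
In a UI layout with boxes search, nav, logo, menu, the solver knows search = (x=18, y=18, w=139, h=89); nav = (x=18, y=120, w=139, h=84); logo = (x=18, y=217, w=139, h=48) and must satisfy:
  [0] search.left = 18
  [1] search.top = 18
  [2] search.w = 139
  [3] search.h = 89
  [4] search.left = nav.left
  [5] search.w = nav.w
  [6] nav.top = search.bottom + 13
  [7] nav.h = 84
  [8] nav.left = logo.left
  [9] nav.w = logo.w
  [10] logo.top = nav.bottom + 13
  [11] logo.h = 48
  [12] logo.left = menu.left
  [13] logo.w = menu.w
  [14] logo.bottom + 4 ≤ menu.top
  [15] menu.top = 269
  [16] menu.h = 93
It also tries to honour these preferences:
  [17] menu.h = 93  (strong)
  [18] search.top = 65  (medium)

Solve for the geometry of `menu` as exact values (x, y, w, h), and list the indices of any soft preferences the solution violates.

1. menu.x = 18  [logo.left = menu.left]
2. menu.w = 139  [logo.w = menu.w]
3. menu.y = 269  [menu.top = 269]
4. menu.h = 93  [menu.h = 93]

menu = (x=18, y=269, w=139, h=93)
violated soft preferences: 18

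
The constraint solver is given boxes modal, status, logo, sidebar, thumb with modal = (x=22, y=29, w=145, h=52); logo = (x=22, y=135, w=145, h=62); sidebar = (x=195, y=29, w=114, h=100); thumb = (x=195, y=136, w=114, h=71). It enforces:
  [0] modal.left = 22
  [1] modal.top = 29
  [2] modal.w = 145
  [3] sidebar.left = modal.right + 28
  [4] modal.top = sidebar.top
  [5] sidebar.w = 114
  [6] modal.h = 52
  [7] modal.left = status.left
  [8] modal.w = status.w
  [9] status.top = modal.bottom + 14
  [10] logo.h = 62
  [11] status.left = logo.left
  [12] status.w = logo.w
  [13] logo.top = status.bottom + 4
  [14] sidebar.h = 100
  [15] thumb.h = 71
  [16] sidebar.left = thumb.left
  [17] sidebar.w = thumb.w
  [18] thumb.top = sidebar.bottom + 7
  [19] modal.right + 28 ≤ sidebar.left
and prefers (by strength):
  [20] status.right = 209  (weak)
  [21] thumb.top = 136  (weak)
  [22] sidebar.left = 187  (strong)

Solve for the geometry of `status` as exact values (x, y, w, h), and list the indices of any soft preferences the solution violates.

1. status.x = 22  [modal.left = status.left]
2. status.w = 145  [modal.w = status.w]
3. status.y = 95  [status.top = modal.bottom + 14]
4. status.h = 36  [logo.top = status.bottom + 4]

status = (x=22, y=95, w=145, h=36)
violated soft preferences: 20, 22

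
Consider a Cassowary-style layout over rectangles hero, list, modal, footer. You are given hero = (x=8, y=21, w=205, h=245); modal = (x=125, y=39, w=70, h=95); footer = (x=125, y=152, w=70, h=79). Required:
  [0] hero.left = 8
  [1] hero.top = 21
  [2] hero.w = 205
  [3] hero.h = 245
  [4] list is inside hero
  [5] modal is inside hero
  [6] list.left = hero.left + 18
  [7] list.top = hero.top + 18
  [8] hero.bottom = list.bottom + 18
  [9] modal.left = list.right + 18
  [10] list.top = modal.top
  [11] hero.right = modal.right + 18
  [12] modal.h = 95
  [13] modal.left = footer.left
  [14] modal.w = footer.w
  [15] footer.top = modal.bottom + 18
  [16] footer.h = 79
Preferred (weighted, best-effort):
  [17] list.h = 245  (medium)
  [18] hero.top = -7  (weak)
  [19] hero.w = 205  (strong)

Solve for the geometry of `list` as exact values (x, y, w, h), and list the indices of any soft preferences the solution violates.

list = (x=26, y=39, w=81, h=209)
violated soft preferences: 17, 18

1. list.x = 26  [list.left = hero.left + 18]
2. list.y = 39  [list.top = hero.top + 18]
3. list.h = 209  [hero.bottom = list.bottom + 18]
4. list.w = 81  [modal.left = list.right + 18]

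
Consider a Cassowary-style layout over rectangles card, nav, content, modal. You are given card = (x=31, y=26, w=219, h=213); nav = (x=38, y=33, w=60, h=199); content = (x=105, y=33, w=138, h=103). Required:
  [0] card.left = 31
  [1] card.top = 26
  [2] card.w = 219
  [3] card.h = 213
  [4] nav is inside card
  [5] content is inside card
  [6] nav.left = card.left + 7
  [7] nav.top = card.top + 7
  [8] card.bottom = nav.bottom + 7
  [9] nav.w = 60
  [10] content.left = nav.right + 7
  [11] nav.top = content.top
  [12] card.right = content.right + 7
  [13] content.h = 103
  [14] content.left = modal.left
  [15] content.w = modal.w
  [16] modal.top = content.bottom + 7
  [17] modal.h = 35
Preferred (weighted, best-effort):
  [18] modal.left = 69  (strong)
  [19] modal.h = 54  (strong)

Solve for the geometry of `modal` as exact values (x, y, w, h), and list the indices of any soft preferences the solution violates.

modal = (x=105, y=143, w=138, h=35)
violated soft preferences: 18, 19

1. modal.x = 105  [content.left = modal.left]
2. modal.w = 138  [content.w = modal.w]
3. modal.y = 143  [modal.top = content.bottom + 7]
4. modal.h = 35  [modal.h = 35]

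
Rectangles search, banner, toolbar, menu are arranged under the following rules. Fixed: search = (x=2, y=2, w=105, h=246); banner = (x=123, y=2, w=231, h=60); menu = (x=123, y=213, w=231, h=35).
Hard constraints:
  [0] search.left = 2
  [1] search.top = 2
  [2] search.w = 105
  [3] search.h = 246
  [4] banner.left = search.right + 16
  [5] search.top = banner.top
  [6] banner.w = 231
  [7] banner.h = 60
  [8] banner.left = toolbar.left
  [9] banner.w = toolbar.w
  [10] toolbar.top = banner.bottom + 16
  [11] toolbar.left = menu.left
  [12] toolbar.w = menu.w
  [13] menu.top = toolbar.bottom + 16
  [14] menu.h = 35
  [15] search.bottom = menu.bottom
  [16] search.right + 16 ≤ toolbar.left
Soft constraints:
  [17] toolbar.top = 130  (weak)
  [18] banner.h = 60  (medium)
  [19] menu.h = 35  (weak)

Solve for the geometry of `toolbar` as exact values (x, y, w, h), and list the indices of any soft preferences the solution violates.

1. toolbar.x = 123  [banner.left = toolbar.left]
2. toolbar.w = 231  [banner.w = toolbar.w]
3. toolbar.y = 78  [toolbar.top = banner.bottom + 16]
4. toolbar.h = 119  [menu.top = toolbar.bottom + 16]

toolbar = (x=123, y=78, w=231, h=119)
violated soft preferences: 17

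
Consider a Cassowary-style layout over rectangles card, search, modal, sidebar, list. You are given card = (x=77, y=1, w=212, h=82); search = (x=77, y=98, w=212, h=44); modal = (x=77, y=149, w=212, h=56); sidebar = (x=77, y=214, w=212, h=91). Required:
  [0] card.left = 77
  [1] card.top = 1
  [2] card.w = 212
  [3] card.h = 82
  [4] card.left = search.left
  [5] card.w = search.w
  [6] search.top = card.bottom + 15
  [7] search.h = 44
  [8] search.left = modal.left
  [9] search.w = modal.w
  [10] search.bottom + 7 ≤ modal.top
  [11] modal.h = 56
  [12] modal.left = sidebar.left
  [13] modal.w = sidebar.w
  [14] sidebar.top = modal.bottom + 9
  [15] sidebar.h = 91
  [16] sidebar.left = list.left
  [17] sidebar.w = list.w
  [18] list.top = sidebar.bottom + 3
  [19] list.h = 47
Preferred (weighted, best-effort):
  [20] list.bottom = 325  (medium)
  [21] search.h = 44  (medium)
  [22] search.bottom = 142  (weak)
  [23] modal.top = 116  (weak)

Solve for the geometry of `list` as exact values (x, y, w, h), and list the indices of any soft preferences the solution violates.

1. list.x = 77  [sidebar.left = list.left]
2. list.w = 212  [sidebar.w = list.w]
3. list.y = 308  [list.top = sidebar.bottom + 3]
4. list.h = 47  [list.h = 47]

list = (x=77, y=308, w=212, h=47)
violated soft preferences: 20, 23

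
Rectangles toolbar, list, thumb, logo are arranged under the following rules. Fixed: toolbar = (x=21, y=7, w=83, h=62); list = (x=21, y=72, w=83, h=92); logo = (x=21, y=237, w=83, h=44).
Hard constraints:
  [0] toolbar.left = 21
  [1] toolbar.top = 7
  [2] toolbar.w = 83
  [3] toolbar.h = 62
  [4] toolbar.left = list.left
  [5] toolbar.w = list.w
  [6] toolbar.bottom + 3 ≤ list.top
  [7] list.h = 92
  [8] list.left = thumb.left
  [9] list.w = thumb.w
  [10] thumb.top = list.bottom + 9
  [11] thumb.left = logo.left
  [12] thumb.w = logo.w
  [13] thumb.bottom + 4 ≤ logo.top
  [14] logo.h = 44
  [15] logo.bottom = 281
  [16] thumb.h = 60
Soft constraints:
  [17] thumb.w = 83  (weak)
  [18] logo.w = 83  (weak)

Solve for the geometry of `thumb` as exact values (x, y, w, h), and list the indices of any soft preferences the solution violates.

1. thumb.x = 21  [list.left = thumb.left]
2. thumb.w = 83  [list.w = thumb.w]
3. thumb.y = 173  [thumb.top = list.bottom + 9]
4. thumb.h = 60  [thumb.h = 60]

thumb = (x=21, y=173, w=83, h=60)
violated soft preferences: none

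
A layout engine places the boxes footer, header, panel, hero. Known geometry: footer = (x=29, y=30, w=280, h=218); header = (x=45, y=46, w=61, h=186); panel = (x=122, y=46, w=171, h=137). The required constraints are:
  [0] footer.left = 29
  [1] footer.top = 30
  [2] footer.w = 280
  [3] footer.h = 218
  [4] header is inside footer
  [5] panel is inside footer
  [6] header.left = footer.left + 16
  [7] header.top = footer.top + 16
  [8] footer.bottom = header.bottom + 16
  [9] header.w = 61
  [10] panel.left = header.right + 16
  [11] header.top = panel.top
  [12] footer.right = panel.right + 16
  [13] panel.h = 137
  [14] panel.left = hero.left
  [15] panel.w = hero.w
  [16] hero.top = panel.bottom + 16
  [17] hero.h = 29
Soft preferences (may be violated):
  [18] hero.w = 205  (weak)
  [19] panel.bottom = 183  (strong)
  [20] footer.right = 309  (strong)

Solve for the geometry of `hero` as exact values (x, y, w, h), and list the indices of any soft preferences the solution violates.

1. hero.x = 122  [panel.left = hero.left]
2. hero.w = 171  [panel.w = hero.w]
3. hero.y = 199  [hero.top = panel.bottom + 16]
4. hero.h = 29  [hero.h = 29]

hero = (x=122, y=199, w=171, h=29)
violated soft preferences: 18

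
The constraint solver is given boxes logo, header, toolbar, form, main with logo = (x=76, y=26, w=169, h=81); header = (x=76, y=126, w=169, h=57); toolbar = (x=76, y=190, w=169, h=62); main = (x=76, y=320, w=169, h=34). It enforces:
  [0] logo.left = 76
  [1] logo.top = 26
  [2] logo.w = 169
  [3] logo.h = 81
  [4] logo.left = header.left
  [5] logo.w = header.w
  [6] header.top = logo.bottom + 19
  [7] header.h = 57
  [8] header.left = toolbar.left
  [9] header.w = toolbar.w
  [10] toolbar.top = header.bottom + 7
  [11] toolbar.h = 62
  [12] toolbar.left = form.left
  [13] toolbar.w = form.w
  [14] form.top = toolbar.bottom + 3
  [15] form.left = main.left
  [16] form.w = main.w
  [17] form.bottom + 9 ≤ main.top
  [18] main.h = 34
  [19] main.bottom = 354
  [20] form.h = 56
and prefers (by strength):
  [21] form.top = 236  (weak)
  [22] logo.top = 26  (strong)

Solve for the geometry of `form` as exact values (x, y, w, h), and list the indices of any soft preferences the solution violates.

1. form.x = 76  [toolbar.left = form.left]
2. form.w = 169  [toolbar.w = form.w]
3. form.y = 255  [form.top = toolbar.bottom + 3]
4. form.h = 56  [form.h = 56]

form = (x=76, y=255, w=169, h=56)
violated soft preferences: 21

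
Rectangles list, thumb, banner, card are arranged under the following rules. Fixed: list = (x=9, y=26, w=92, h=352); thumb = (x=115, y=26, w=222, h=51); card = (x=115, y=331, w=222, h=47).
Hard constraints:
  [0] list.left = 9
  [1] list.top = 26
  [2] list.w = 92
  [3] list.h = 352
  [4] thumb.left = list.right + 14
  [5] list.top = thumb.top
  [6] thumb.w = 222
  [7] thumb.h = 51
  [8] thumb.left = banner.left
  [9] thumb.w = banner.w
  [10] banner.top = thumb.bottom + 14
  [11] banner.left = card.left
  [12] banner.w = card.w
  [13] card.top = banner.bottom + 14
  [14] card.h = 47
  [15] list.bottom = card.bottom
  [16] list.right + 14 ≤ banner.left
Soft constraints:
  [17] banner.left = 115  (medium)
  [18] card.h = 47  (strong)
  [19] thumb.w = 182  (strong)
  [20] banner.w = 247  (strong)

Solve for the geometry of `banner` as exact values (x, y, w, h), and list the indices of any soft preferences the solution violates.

banner = (x=115, y=91, w=222, h=226)
violated soft preferences: 19, 20

1. banner.x = 115  [thumb.left = banner.left]
2. banner.w = 222  [thumb.w = banner.w]
3. banner.y = 91  [banner.top = thumb.bottom + 14]
4. banner.h = 226  [card.top = banner.bottom + 14]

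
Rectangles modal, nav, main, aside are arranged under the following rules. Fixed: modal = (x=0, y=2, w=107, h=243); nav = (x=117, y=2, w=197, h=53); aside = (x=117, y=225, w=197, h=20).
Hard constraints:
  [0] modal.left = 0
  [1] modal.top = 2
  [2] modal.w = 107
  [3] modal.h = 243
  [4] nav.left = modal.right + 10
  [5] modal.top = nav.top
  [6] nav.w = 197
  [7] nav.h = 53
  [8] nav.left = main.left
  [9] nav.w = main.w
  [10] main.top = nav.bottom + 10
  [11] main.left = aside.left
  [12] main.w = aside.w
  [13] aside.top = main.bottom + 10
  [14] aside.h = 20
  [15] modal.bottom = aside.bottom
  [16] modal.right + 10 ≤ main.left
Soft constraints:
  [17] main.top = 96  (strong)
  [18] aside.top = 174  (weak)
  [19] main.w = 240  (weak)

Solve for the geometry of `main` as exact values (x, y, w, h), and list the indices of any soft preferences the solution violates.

1. main.x = 117  [nav.left = main.left]
2. main.w = 197  [nav.w = main.w]
3. main.y = 65  [main.top = nav.bottom + 10]
4. main.h = 150  [aside.top = main.bottom + 10]

main = (x=117, y=65, w=197, h=150)
violated soft preferences: 17, 18, 19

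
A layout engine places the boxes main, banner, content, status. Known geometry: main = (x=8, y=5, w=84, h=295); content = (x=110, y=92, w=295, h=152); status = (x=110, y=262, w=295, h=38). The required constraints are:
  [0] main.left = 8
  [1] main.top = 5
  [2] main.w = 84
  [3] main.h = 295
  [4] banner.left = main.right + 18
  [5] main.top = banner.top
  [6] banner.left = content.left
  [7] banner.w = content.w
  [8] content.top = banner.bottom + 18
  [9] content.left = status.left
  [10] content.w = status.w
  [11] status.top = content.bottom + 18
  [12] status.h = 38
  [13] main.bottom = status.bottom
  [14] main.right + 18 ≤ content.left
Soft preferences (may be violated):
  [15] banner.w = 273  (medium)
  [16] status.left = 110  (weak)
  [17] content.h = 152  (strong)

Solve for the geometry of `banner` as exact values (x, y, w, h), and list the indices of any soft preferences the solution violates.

1. banner.x = 110  [banner.left = main.right + 18]
2. banner.y = 5  [main.top = banner.top]
3. banner.w = 295  [banner.w = content.w]
4. banner.h = 69  [content.top = banner.bottom + 18]

banner = (x=110, y=5, w=295, h=69)
violated soft preferences: 15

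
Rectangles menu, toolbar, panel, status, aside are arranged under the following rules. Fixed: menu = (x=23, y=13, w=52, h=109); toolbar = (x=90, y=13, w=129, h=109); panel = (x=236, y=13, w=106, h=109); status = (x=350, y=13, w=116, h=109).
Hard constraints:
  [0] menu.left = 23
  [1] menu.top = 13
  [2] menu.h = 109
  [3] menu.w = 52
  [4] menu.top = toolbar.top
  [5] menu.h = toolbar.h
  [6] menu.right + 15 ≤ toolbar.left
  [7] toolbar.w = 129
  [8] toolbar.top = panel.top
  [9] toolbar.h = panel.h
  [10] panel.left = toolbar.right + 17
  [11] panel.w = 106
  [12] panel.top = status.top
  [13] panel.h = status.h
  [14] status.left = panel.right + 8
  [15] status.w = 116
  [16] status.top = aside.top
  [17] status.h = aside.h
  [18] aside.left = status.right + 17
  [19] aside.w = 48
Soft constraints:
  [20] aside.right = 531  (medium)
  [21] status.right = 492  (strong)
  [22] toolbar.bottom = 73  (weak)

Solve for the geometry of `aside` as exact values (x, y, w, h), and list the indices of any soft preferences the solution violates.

aside = (x=483, y=13, w=48, h=109)
violated soft preferences: 21, 22

1. aside.y = 13  [status.top = aside.top]
2. aside.h = 109  [status.h = aside.h]
3. aside.x = 483  [aside.left = status.right + 17]
4. aside.w = 48  [aside.w = 48]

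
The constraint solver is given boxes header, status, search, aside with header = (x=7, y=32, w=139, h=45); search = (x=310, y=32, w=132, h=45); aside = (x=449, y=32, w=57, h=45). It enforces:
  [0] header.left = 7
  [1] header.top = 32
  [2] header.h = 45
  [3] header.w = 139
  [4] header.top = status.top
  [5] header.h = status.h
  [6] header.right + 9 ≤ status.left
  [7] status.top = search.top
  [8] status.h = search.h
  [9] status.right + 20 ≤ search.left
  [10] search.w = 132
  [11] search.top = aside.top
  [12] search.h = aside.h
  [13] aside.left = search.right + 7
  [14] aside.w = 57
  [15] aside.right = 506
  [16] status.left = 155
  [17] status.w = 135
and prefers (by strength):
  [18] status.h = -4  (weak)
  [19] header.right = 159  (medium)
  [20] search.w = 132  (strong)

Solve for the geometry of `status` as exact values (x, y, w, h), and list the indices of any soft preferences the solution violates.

status = (x=155, y=32, w=135, h=45)
violated soft preferences: 18, 19

1. status.y = 32  [header.top = status.top]
2. status.h = 45  [header.h = status.h]
3. status.x = 155  [status.left = 155]
4. status.w = 135  [status.w = 135]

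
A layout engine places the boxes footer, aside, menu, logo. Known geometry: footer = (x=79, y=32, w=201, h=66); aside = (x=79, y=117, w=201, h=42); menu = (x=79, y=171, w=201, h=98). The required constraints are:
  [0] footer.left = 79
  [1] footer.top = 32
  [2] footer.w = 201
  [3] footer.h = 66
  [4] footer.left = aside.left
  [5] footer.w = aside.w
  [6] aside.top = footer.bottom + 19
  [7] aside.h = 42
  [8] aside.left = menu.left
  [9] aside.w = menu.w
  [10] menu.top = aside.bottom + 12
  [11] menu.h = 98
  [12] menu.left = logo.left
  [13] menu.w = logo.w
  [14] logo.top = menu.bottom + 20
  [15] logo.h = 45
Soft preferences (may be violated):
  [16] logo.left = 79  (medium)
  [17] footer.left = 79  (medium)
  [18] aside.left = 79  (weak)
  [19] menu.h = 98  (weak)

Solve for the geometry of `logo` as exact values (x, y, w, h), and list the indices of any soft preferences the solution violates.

1. logo.x = 79  [menu.left = logo.left]
2. logo.w = 201  [menu.w = logo.w]
3. logo.y = 289  [logo.top = menu.bottom + 20]
4. logo.h = 45  [logo.h = 45]

logo = (x=79, y=289, w=201, h=45)
violated soft preferences: none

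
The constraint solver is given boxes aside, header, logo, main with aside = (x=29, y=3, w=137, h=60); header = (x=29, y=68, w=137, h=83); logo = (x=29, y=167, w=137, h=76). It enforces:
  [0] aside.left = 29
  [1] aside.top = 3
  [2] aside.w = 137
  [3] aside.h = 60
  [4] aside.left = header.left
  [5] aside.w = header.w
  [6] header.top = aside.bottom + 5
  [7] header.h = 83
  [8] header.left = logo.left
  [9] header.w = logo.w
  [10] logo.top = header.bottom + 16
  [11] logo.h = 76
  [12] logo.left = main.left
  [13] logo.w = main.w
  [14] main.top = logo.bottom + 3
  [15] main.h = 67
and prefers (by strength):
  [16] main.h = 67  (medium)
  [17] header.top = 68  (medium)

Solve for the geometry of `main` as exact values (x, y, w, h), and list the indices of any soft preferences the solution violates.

1. main.x = 29  [logo.left = main.left]
2. main.w = 137  [logo.w = main.w]
3. main.y = 246  [main.top = logo.bottom + 3]
4. main.h = 67  [main.h = 67]

main = (x=29, y=246, w=137, h=67)
violated soft preferences: none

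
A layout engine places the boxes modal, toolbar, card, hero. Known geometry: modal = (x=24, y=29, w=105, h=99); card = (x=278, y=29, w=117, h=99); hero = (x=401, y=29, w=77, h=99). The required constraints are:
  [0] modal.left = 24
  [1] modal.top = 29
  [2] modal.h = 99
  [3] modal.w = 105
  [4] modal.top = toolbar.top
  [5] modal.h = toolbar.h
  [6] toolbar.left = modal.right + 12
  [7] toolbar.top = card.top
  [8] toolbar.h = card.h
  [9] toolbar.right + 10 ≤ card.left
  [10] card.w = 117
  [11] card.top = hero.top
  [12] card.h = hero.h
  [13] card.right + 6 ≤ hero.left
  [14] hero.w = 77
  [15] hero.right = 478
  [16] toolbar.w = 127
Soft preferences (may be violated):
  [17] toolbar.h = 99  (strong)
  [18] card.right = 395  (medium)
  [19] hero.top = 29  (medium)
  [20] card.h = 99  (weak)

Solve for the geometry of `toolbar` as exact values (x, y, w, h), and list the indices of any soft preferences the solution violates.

toolbar = (x=141, y=29, w=127, h=99)
violated soft preferences: none

1. toolbar.y = 29  [modal.top = toolbar.top]
2. toolbar.h = 99  [modal.h = toolbar.h]
3. toolbar.x = 141  [toolbar.left = modal.right + 12]
4. toolbar.w = 127  [toolbar.w = 127]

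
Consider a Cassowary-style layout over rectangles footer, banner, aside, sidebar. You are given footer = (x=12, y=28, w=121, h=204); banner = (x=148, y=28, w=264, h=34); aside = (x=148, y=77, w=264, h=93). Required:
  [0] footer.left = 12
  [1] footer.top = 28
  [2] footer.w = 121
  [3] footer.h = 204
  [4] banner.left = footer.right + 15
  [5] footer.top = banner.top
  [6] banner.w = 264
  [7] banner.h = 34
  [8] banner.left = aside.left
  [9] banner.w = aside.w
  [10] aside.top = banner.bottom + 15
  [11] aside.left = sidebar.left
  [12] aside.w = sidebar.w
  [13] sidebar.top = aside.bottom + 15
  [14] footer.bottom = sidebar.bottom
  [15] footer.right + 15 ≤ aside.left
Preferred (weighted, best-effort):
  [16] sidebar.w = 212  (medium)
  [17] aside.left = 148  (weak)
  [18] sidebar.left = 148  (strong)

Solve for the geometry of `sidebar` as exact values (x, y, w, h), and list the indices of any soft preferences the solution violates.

1. sidebar.x = 148  [aside.left = sidebar.left]
2. sidebar.w = 264  [aside.w = sidebar.w]
3. sidebar.y = 185  [sidebar.top = aside.bottom + 15]
4. sidebar.h = 47  [footer.bottom = sidebar.bottom]

sidebar = (x=148, y=185, w=264, h=47)
violated soft preferences: 16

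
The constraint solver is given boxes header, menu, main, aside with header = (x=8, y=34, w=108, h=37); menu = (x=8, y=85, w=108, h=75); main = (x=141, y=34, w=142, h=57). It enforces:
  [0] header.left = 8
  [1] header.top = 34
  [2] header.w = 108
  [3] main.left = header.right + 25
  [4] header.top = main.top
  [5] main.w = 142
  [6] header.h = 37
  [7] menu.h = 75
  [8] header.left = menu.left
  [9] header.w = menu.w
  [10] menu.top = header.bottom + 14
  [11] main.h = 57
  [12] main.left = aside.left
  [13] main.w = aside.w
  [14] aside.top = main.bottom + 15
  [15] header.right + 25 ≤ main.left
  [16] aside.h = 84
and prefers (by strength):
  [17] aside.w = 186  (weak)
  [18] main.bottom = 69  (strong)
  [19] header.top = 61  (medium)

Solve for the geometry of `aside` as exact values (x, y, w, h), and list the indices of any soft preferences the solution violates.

1. aside.x = 141  [main.left = aside.left]
2. aside.w = 142  [main.w = aside.w]
3. aside.y = 106  [aside.top = main.bottom + 15]
4. aside.h = 84  [aside.h = 84]

aside = (x=141, y=106, w=142, h=84)
violated soft preferences: 17, 18, 19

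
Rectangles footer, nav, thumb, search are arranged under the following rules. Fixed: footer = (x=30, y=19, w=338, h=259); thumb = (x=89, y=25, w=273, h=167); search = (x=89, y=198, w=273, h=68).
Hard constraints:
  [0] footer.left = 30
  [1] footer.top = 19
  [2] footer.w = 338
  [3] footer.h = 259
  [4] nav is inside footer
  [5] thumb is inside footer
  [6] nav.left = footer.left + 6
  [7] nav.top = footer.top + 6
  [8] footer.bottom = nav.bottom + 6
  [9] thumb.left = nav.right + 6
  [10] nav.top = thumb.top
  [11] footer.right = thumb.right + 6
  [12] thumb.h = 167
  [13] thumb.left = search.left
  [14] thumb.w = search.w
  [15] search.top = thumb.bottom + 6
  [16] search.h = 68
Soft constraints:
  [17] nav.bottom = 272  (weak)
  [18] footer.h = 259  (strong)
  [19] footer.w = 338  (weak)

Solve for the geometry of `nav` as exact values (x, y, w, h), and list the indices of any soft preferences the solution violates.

nav = (x=36, y=25, w=47, h=247)
violated soft preferences: none

1. nav.x = 36  [nav.left = footer.left + 6]
2. nav.y = 25  [nav.top = footer.top + 6]
3. nav.h = 247  [footer.bottom = nav.bottom + 6]
4. nav.w = 47  [thumb.left = nav.right + 6]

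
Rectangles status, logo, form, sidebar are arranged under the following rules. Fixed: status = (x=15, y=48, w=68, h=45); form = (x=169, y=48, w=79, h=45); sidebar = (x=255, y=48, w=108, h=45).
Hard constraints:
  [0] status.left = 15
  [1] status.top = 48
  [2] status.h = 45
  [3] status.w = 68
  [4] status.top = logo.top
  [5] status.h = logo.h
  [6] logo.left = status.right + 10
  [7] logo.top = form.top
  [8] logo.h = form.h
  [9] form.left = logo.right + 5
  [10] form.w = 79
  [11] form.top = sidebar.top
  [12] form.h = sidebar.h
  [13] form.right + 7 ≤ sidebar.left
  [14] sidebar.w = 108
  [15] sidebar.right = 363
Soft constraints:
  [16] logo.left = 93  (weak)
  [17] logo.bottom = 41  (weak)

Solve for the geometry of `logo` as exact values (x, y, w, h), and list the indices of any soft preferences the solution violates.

1. logo.y = 48  [status.top = logo.top]
2. logo.h = 45  [status.h = logo.h]
3. logo.x = 93  [logo.left = status.right + 10]
4. logo.w = 71  [form.left = logo.right + 5]

logo = (x=93, y=48, w=71, h=45)
violated soft preferences: 17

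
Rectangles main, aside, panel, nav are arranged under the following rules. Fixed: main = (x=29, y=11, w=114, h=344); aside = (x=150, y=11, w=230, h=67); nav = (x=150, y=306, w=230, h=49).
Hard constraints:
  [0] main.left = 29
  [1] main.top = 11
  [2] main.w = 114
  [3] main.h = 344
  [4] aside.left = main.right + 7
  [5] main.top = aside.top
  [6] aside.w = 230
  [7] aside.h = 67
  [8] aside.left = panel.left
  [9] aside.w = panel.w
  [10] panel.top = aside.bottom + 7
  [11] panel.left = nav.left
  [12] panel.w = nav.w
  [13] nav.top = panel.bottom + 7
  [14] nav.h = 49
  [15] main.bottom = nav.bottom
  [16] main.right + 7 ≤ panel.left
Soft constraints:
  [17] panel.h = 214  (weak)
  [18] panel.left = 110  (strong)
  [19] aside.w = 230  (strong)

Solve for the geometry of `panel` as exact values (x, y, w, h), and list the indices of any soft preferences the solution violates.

1. panel.x = 150  [aside.left = panel.left]
2. panel.w = 230  [aside.w = panel.w]
3. panel.y = 85  [panel.top = aside.bottom + 7]
4. panel.h = 214  [nav.top = panel.bottom + 7]

panel = (x=150, y=85, w=230, h=214)
violated soft preferences: 18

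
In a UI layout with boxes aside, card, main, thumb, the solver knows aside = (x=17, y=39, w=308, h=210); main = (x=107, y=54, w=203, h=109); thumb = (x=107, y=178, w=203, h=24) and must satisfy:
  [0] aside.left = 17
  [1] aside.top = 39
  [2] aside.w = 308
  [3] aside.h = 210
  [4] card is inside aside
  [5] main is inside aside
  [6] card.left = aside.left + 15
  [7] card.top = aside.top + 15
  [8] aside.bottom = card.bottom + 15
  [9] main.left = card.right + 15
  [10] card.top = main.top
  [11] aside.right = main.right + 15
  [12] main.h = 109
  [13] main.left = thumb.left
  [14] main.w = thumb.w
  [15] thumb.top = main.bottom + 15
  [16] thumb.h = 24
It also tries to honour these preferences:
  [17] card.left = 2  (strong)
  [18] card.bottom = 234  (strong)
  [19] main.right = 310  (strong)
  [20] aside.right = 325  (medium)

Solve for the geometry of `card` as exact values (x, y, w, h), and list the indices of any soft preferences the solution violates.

1. card.x = 32  [card.left = aside.left + 15]
2. card.y = 54  [card.top = aside.top + 15]
3. card.h = 180  [aside.bottom = card.bottom + 15]
4. card.w = 60  [main.left = card.right + 15]

card = (x=32, y=54, w=60, h=180)
violated soft preferences: 17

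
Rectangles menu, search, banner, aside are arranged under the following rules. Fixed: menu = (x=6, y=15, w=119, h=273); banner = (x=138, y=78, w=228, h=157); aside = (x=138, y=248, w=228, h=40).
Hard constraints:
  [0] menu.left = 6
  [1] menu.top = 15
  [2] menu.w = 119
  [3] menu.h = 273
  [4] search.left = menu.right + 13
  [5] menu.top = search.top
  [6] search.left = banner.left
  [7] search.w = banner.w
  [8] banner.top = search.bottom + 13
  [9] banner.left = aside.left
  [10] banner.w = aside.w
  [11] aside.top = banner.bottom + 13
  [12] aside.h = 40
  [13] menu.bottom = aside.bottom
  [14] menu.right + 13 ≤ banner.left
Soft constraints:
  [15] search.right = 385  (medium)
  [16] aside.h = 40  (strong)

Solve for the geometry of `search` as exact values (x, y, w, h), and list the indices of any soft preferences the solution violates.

1. search.x = 138  [search.left = menu.right + 13]
2. search.y = 15  [menu.top = search.top]
3. search.w = 228  [search.w = banner.w]
4. search.h = 50  [banner.top = search.bottom + 13]

search = (x=138, y=15, w=228, h=50)
violated soft preferences: 15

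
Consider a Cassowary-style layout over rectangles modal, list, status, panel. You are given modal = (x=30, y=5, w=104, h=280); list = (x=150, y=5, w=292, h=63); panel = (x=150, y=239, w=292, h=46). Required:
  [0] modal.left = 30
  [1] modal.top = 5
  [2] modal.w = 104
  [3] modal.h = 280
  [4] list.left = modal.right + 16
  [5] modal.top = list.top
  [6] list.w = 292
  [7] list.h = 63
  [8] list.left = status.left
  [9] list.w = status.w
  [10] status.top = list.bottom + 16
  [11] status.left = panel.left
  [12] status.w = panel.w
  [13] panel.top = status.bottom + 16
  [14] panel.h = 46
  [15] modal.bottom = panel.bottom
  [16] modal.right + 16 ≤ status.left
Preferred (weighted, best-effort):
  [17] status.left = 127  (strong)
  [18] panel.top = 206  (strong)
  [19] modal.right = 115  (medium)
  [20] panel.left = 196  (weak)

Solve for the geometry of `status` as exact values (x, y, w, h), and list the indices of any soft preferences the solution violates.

status = (x=150, y=84, w=292, h=139)
violated soft preferences: 17, 18, 19, 20

1. status.x = 150  [list.left = status.left]
2. status.w = 292  [list.w = status.w]
3. status.y = 84  [status.top = list.bottom + 16]
4. status.h = 139  [panel.top = status.bottom + 16]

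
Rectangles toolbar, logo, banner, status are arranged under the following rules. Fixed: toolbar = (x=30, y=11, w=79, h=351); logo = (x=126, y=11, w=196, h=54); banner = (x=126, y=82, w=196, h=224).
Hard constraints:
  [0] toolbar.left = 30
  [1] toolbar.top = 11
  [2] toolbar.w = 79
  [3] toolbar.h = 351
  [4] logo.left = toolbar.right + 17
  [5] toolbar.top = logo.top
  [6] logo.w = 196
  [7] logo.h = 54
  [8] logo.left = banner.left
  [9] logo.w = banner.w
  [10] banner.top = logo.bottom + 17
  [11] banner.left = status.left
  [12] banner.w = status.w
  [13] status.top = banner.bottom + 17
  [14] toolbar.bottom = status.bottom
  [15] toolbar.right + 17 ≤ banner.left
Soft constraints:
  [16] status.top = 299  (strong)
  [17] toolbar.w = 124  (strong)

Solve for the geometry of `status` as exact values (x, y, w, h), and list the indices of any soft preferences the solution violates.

1. status.x = 126  [banner.left = status.left]
2. status.w = 196  [banner.w = status.w]
3. status.y = 323  [status.top = banner.bottom + 17]
4. status.h = 39  [toolbar.bottom = status.bottom]

status = (x=126, y=323, w=196, h=39)
violated soft preferences: 16, 17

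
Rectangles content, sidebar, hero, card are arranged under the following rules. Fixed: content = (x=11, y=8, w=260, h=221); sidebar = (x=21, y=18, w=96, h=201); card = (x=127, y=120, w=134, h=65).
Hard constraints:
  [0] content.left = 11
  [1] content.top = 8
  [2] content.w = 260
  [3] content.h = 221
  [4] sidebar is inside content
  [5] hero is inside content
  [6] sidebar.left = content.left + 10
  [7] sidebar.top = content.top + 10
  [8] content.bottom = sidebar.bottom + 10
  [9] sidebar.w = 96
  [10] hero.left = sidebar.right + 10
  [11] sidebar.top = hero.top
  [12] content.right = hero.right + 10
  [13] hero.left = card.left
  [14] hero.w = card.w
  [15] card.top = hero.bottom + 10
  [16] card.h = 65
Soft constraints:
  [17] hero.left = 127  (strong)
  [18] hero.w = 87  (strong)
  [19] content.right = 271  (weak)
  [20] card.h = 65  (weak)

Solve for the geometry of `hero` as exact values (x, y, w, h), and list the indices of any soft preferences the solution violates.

hero = (x=127, y=18, w=134, h=92)
violated soft preferences: 18

1. hero.x = 127  [hero.left = sidebar.right + 10]
2. hero.y = 18  [sidebar.top = hero.top]
3. hero.w = 134  [content.right = hero.right + 10]
4. hero.h = 92  [card.top = hero.bottom + 10]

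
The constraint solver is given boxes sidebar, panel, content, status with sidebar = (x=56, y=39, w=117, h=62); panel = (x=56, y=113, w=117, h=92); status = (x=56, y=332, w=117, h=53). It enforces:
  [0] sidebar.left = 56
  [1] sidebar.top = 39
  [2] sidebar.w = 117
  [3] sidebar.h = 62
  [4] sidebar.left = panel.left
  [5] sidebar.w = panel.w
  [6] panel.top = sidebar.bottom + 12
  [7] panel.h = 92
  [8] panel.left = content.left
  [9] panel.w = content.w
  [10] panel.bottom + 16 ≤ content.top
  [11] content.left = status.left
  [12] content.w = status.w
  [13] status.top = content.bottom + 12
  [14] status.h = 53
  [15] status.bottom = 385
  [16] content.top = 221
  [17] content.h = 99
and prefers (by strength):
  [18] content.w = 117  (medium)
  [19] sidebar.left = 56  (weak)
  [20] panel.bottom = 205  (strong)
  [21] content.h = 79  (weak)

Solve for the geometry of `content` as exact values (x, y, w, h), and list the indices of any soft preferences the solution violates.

content = (x=56, y=221, w=117, h=99)
violated soft preferences: 21

1. content.x = 56  [panel.left = content.left]
2. content.w = 117  [panel.w = content.w]
3. content.y = 221  [content.top = 221]
4. content.h = 99  [content.h = 99]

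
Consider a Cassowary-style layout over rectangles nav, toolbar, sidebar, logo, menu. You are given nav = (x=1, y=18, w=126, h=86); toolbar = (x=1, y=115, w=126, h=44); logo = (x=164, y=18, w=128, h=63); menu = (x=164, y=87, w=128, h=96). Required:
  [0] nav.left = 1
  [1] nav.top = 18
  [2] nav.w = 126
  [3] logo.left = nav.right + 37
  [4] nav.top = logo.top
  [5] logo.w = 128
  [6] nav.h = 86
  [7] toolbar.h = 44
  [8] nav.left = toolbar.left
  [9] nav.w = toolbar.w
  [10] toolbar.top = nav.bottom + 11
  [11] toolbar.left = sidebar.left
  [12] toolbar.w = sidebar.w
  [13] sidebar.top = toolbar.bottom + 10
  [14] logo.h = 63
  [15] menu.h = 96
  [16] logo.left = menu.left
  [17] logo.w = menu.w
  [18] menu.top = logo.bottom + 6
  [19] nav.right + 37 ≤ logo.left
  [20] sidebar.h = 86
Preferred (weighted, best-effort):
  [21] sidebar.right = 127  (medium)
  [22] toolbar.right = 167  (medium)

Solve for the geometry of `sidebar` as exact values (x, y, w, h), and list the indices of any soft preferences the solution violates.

sidebar = (x=1, y=169, w=126, h=86)
violated soft preferences: 22

1. sidebar.x = 1  [toolbar.left = sidebar.left]
2. sidebar.w = 126  [toolbar.w = sidebar.w]
3. sidebar.y = 169  [sidebar.top = toolbar.bottom + 10]
4. sidebar.h = 86  [sidebar.h = 86]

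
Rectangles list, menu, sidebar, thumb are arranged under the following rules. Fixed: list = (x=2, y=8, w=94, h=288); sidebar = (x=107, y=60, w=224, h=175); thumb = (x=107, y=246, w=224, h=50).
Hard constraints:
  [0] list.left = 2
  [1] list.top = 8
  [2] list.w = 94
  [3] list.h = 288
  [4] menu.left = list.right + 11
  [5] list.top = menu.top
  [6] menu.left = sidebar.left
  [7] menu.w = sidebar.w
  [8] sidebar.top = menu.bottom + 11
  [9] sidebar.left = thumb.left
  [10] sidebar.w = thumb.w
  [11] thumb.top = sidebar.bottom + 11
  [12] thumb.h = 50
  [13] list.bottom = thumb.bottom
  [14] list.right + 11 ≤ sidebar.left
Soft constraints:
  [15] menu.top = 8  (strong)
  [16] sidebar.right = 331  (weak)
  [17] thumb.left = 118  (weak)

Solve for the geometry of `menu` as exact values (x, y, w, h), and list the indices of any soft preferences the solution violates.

1. menu.x = 107  [menu.left = list.right + 11]
2. menu.y = 8  [list.top = menu.top]
3. menu.w = 224  [menu.w = sidebar.w]
4. menu.h = 41  [sidebar.top = menu.bottom + 11]

menu = (x=107, y=8, w=224, h=41)
violated soft preferences: 17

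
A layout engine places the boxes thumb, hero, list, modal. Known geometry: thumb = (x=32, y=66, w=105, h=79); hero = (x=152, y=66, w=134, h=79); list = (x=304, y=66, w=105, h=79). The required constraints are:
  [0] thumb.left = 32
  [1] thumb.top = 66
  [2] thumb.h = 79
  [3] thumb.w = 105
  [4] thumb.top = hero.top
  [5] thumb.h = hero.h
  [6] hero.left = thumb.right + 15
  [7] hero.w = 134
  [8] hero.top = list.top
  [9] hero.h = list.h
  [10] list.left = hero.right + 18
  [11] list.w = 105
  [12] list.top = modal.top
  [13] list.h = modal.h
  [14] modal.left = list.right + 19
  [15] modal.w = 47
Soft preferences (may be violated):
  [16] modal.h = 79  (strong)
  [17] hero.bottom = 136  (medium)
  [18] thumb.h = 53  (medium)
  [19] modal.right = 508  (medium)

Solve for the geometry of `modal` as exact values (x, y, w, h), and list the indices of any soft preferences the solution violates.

modal = (x=428, y=66, w=47, h=79)
violated soft preferences: 17, 18, 19

1. modal.y = 66  [list.top = modal.top]
2. modal.h = 79  [list.h = modal.h]
3. modal.x = 428  [modal.left = list.right + 19]
4. modal.w = 47  [modal.w = 47]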